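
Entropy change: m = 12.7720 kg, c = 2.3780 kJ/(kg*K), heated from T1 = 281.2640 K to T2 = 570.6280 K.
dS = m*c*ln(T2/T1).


T2/T1 = 2.0288
ln(T2/T1) = 0.7074
dS = 12.7720 * 2.3780 * 0.7074 = 21.4864 kJ/K

21.4864 kJ/K


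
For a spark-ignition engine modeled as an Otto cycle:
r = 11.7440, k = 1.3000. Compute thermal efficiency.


r^(k-1) = 2.0938
eta = 1 - 1/2.0938 = 0.5224 = 52.2410%

52.2410%


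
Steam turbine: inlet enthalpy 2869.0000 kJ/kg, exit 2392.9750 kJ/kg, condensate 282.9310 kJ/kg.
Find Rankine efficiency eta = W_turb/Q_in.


W = 476.0250 kJ/kg
Q_in = 2586.0690 kJ/kg
eta = 0.1841 = 18.4073%

eta = 18.4073%


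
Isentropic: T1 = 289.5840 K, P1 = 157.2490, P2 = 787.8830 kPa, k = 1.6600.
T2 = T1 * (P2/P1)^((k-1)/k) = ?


(k-1)/k = 0.3976
(P2/P1)^exp = 1.8979
T2 = 289.5840 * 1.8979 = 549.5885 K

549.5885 K


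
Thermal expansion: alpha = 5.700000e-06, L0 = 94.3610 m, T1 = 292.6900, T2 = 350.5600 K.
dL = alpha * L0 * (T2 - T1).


dT = 57.8700 K
dL = 5.700000e-06 * 94.3610 * 57.8700 = 0.031126 m
L_final = 94.392126 m

dL = 0.031126 m


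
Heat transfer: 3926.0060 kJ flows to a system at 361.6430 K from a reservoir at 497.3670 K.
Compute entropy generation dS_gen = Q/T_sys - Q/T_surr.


dS_sys = 3926.0060/361.6430 = 10.8560 kJ/K
dS_surr = -3926.0060/497.3670 = -7.8936 kJ/K
dS_gen = 10.8560 - 7.8936 = 2.9624 kJ/K (irreversible)

dS_gen = 2.9624 kJ/K, irreversible


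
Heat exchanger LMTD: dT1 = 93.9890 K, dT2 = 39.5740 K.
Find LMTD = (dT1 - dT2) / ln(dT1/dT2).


dT1/dT2 = 2.3750
ln(dT1/dT2) = 0.8650
LMTD = 54.4150 / 0.8650 = 62.9071 K

62.9071 K


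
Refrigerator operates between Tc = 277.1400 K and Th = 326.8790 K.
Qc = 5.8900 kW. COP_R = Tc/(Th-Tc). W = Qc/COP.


COP = 277.1400 / 49.7390 = 5.5719
W = 5.8900 / 5.5719 = 1.0571 kW

COP = 5.5719, W = 1.0571 kW


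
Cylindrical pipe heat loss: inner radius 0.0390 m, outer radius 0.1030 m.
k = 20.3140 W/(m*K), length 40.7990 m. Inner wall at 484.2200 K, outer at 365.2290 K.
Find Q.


dT = 118.9910 K
ln(ro/ri) = 0.9712
Q = 2*pi*20.3140*40.7990*118.9910 / 0.9712 = 638035.5532 W

638035.5532 W


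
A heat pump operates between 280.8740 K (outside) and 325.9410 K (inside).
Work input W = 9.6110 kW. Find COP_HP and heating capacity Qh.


COP = 325.9410 / 45.0670 = 7.2324
Qh = 7.2324 * 9.6110 = 69.5103 kW

COP = 7.2324, Qh = 69.5103 kW


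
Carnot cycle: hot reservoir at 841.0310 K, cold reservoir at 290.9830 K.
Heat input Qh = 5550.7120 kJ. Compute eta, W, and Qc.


eta = 1 - 290.9830/841.0310 = 0.6540
W = 0.6540 * 5550.7120 = 3630.2562 kJ
Qc = 5550.7120 - 3630.2562 = 1920.4558 kJ

eta = 65.4016%, W = 3630.2562 kJ, Qc = 1920.4558 kJ


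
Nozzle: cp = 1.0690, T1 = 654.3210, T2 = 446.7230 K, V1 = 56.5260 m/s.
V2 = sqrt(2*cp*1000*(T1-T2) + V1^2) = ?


dT = 207.5980 K
2*cp*1000*dT = 443844.5240
V1^2 = 3195.1887
V2 = sqrt(447039.7127) = 668.6103 m/s

668.6103 m/s


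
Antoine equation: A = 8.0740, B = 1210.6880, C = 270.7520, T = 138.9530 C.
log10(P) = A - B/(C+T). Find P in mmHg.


C+T = 409.7050
B/(C+T) = 2.9550
log10(P) = 8.0740 - 2.9550 = 5.1190
P = 10^5.1190 = 131515.2950 mmHg

131515.2950 mmHg


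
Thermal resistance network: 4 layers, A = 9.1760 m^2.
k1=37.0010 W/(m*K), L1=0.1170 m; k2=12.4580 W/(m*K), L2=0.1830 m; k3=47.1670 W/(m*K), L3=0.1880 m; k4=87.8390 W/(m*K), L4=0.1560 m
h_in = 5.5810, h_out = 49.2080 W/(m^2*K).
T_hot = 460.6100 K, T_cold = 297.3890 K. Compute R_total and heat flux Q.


R_conv_in = 1/(5.5810*9.1760) = 0.0195
R_1 = 0.1170/(37.0010*9.1760) = 0.0003
R_2 = 0.1830/(12.4580*9.1760) = 0.0016
R_3 = 0.1880/(47.1670*9.1760) = 0.0004
R_4 = 0.1560/(87.8390*9.1760) = 0.0002
R_conv_out = 1/(49.2080*9.1760) = 0.0022
R_total = 0.0243 K/W
Q = 163.2210 / 0.0243 = 6712.7680 W

R_total = 0.0243 K/W, Q = 6712.7680 W


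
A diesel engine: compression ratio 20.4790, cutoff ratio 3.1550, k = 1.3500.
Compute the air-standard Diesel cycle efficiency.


r^(k-1) = 2.8771
rc^k = 4.7168
eta = 0.5559 = 55.5950%

55.5950%


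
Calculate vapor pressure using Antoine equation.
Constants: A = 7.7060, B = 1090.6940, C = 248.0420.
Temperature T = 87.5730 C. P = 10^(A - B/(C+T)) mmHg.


C+T = 335.6150
B/(C+T) = 3.2498
log10(P) = 7.7060 - 3.2498 = 4.4562
P = 10^4.4562 = 28586.6414 mmHg

28586.6414 mmHg


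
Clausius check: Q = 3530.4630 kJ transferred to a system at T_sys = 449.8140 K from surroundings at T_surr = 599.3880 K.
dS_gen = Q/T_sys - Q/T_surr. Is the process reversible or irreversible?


dS_sys = 3530.4630/449.8140 = 7.8487 kJ/K
dS_surr = -3530.4630/599.3880 = -5.8901 kJ/K
dS_gen = 7.8487 - 5.8901 = 1.9586 kJ/K (irreversible)

dS_gen = 1.9586 kJ/K, irreversible


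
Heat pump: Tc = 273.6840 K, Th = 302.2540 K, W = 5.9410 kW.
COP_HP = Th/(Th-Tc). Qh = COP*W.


COP = 302.2540 / 28.5700 = 10.5794
Qh = 10.5794 * 5.9410 = 62.8523 kW

COP = 10.5794, Qh = 62.8523 kW


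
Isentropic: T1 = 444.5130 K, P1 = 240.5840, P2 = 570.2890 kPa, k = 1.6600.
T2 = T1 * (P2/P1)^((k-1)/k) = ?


(k-1)/k = 0.3976
(P2/P1)^exp = 1.4094
T2 = 444.5130 * 1.4094 = 626.4877 K

626.4877 K


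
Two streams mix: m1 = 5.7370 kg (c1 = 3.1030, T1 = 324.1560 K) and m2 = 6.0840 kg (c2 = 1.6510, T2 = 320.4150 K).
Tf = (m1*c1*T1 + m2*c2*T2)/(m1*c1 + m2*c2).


num = 8989.0637
den = 27.8466
Tf = 322.8066 K

322.8066 K


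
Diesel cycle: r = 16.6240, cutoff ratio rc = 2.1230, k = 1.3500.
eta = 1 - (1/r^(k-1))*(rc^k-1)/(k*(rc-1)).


r^(k-1) = 2.6746
rc^k = 2.7630
eta = 0.5652 = 56.5206%

56.5206%


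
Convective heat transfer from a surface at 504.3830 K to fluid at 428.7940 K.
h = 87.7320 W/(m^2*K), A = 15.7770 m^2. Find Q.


dT = 75.5890 K
Q = 87.7320 * 15.7770 * 75.5890 = 104626.3453 W

104626.3453 W


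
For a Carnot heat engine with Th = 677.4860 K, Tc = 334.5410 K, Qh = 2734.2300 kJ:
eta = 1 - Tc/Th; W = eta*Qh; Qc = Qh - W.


eta = 1 - 334.5410/677.4860 = 0.5062
W = 0.5062 * 2734.2300 = 1384.0736 kJ
Qc = 2734.2300 - 1384.0736 = 1350.1564 kJ

eta = 50.6202%, W = 1384.0736 kJ, Qc = 1350.1564 kJ


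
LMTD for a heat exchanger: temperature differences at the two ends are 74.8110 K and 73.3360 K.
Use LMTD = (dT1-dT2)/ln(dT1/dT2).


dT1/dT2 = 1.0201
ln(dT1/dT2) = 0.0199
LMTD = 1.4750 / 0.0199 = 74.0711 K

74.0711 K


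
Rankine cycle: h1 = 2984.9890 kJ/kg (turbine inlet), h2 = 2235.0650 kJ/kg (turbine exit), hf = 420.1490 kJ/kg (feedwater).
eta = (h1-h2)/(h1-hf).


W = 749.9240 kJ/kg
Q_in = 2564.8400 kJ/kg
eta = 0.2924 = 29.2386%

eta = 29.2386%


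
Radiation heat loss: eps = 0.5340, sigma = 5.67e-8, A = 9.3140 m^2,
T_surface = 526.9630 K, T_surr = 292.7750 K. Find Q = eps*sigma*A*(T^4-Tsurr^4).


T^4 = 7.7112e+10
Tsurr^4 = 7.3474e+09
Q = 0.5340 * 5.67e-8 * 9.3140 * 6.9764e+10 = 19674.0507 W

19674.0507 W


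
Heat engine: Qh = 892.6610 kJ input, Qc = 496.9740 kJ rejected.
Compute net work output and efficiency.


W = 892.6610 - 496.9740 = 395.6870 kJ
eta = 395.6870 / 892.6610 = 0.4433 = 44.3267%

W = 395.6870 kJ, eta = 44.3267%


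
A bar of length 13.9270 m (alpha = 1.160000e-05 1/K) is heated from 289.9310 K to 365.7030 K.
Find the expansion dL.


dT = 75.7720 K
dL = 1.160000e-05 * 13.9270 * 75.7720 = 0.012241 m
L_final = 13.939241 m

dL = 0.012241 m


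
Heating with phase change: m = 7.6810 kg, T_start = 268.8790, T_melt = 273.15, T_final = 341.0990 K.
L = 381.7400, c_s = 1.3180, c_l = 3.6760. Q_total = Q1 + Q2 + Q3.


Q1 (sensible, solid) = 7.6810 * 1.3180 * 4.2710 = 43.2377 kJ
Q2 (latent) = 7.6810 * 381.7400 = 2932.1449 kJ
Q3 (sensible, liquid) = 7.6810 * 3.6760 * 67.9490 = 1918.5642 kJ
Q_total = 4893.9469 kJ

4893.9469 kJ


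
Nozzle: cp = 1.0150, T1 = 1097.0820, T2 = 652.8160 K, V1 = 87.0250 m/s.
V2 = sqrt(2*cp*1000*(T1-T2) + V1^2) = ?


dT = 444.2660 K
2*cp*1000*dT = 901859.9800
V1^2 = 7573.3506
V2 = sqrt(909433.3306) = 953.6421 m/s

953.6421 m/s


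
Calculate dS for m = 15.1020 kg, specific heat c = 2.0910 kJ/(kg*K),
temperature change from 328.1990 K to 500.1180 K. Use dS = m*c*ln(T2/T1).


T2/T1 = 1.5238
ln(T2/T1) = 0.4212
dS = 15.1020 * 2.0910 * 0.4212 = 13.3015 kJ/K

13.3015 kJ/K


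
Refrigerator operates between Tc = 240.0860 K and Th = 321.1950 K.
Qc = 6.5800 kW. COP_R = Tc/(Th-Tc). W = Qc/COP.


COP = 240.0860 / 81.1090 = 2.9600
W = 6.5800 / 2.9600 = 2.2229 kW

COP = 2.9600, W = 2.2229 kW


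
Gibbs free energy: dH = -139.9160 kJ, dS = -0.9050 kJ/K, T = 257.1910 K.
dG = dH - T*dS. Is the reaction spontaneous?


T*dS = 257.1910 * -0.9050 = -232.7579 kJ
dG = -139.9160 + 232.7579 = 92.8419 kJ (non-spontaneous)

dG = 92.8419 kJ, non-spontaneous


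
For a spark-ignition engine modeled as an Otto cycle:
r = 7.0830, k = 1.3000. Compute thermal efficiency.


r^(k-1) = 1.7991
eta = 1 - 1/1.7991 = 0.4442 = 44.4179%

44.4179%


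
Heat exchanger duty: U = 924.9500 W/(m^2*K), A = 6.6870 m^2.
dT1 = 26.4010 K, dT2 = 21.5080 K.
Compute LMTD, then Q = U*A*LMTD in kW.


LMTD = 23.8710 K
Q = 924.9500 * 6.6870 * 23.8710 = 147645.3633 W = 147.6454 kW

147.6454 kW


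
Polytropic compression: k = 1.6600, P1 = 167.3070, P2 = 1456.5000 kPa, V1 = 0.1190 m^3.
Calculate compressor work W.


(k-1)/k = 0.3976
(P2/P1)^exp = 2.3640
W = 2.5152 * 167.3070 * 0.1190 * (2.3640 - 1) = 68.3047 kJ

68.3047 kJ


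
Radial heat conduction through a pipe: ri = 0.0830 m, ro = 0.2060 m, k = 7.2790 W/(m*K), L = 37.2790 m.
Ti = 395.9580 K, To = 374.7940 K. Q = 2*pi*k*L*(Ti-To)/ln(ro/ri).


dT = 21.1640 K
ln(ro/ri) = 0.9090
Q = 2*pi*7.2790*37.2790*21.1640 / 0.9090 = 39694.7181 W

39694.7181 W


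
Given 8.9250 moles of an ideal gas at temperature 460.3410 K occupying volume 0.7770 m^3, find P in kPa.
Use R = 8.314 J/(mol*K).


P = nRT/V = 8.9250 * 8.314 * 460.3410 / 0.7770
= 34158.4300 / 0.7770 = 43961.9434 Pa = 43.9619 kPa

43.9619 kPa


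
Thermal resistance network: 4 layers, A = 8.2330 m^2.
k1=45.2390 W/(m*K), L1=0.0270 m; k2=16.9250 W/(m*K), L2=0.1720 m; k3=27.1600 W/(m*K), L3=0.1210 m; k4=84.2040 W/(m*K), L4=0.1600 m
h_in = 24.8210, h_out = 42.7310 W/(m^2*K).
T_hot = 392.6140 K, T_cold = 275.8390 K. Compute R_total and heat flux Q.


R_conv_in = 1/(24.8210*8.2330) = 0.0049
R_1 = 0.0270/(45.2390*8.2330) = 7.2492e-05
R_2 = 0.1720/(16.9250*8.2330) = 0.0012
R_3 = 0.1210/(27.1600*8.2330) = 0.0005
R_4 = 0.1600/(84.2040*8.2330) = 0.0002
R_conv_out = 1/(42.7310*8.2330) = 0.0028
R_total = 0.0098 K/W
Q = 116.7750 / 0.0098 = 11897.8524 W

R_total = 0.0098 K/W, Q = 11897.8524 W


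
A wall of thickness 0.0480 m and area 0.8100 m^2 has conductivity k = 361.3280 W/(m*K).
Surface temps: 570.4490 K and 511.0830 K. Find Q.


dT = 59.3660 K
Q = 361.3280 * 0.8100 * 59.3660 / 0.0480 = 361978.8421 W

361978.8421 W


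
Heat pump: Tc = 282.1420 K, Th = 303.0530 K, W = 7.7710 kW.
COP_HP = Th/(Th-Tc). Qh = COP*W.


COP = 303.0530 / 20.9110 = 14.4925
Qh = 14.4925 * 7.7710 = 112.6213 kW

COP = 14.4925, Qh = 112.6213 kW


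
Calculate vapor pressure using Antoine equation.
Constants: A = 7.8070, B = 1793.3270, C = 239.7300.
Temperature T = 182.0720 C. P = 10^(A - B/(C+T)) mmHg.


C+T = 421.8020
B/(C+T) = 4.2516
log10(P) = 7.8070 - 4.2516 = 3.5554
P = 10^3.5554 = 3592.6518 mmHg

3592.6518 mmHg


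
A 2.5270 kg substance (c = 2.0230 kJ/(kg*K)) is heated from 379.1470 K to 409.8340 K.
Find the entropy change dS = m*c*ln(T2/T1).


T2/T1 = 1.0809
ln(T2/T1) = 0.0778
dS = 2.5270 * 2.0230 * 0.0778 = 0.3979 kJ/K

0.3979 kJ/K


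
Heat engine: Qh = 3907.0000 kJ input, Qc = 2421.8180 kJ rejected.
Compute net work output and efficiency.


W = 3907.0000 - 2421.8180 = 1485.1820 kJ
eta = 1485.1820 / 3907.0000 = 0.3801 = 38.0134%

W = 1485.1820 kJ, eta = 38.0134%


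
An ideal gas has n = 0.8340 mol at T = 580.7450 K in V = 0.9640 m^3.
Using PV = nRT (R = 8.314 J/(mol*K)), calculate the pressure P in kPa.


P = nRT/V = 0.8340 * 8.314 * 580.7450 / 0.9640
= 4026.8138 / 0.9640 = 4177.1928 Pa = 4.1772 kPa

4.1772 kPa


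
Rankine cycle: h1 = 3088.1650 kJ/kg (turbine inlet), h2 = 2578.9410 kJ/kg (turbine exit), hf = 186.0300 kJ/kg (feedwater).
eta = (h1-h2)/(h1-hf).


W = 509.2240 kJ/kg
Q_in = 2902.1350 kJ/kg
eta = 0.1755 = 17.5465%

eta = 17.5465%


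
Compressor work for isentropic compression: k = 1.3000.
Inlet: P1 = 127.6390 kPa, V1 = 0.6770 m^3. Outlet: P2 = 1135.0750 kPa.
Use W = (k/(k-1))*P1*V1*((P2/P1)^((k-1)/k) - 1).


(k-1)/k = 0.2308
(P2/P1)^exp = 1.6558
W = 4.3333 * 127.6390 * 0.6770 * (1.6558 - 1) = 245.5668 kJ

245.5668 kJ


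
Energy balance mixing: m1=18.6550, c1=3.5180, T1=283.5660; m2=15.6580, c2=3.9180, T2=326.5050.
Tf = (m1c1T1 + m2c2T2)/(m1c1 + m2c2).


num = 38640.3948
den = 126.9763
Tf = 304.3118 K

304.3118 K


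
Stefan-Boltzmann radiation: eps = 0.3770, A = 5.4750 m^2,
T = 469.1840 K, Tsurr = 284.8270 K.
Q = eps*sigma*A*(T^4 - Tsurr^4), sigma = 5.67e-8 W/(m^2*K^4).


T^4 = 4.8459e+10
Tsurr^4 = 6.5815e+09
Q = 0.3770 * 5.67e-8 * 5.4750 * 4.1877e+10 = 4901.0303 W

4901.0303 W


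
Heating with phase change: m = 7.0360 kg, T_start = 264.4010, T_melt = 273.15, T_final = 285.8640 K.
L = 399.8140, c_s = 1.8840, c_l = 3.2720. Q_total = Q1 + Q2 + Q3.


Q1 (sensible, solid) = 7.0360 * 1.8840 * 8.7490 = 115.9752 kJ
Q2 (latent) = 7.0360 * 399.8140 = 2813.0913 kJ
Q3 (sensible, liquid) = 7.0360 * 3.2720 * 12.7140 = 292.6991 kJ
Q_total = 3221.7656 kJ

3221.7656 kJ


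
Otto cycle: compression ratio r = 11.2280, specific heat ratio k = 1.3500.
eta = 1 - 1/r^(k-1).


r^(k-1) = 2.3313
eta = 1 - 1/2.3313 = 0.5711 = 57.1062%

57.1062%


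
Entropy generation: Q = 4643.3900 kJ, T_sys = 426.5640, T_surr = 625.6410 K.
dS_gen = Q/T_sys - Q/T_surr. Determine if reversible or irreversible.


dS_sys = 4643.3900/426.5640 = 10.8856 kJ/K
dS_surr = -4643.3900/625.6410 = -7.4218 kJ/K
dS_gen = 10.8856 - 7.4218 = 3.4638 kJ/K (irreversible)

dS_gen = 3.4638 kJ/K, irreversible


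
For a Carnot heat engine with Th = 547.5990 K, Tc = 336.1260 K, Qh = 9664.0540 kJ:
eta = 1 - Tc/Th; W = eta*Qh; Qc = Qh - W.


eta = 1 - 336.1260/547.5990 = 0.3862
W = 0.3862 * 9664.0540 = 3732.0859 kJ
Qc = 9664.0540 - 3732.0859 = 5931.9681 kJ

eta = 38.6182%, W = 3732.0859 kJ, Qc = 5931.9681 kJ


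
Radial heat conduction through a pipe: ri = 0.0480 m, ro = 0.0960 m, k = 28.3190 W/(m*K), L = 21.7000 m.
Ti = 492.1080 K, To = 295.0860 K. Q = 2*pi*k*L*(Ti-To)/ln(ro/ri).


dT = 197.0220 K
ln(ro/ri) = 0.6931
Q = 2*pi*28.3190*21.7000*197.0220 / 0.6931 = 1097505.6836 W

1097505.6836 W


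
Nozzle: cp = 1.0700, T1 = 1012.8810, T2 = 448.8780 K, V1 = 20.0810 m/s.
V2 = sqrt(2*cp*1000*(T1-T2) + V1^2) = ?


dT = 564.0030 K
2*cp*1000*dT = 1206966.4200
V1^2 = 403.2466
V2 = sqrt(1207369.6666) = 1098.8037 m/s

1098.8037 m/s


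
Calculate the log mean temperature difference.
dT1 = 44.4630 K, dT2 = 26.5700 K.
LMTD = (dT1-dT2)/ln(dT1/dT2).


dT1/dT2 = 1.6734
ln(dT1/dT2) = 0.5149
LMTD = 17.8930 / 0.5149 = 34.7521 K

34.7521 K


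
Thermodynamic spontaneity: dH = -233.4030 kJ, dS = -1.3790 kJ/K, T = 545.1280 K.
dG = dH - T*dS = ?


T*dS = 545.1280 * -1.3790 = -751.7315 kJ
dG = -233.4030 + 751.7315 = 518.3285 kJ (non-spontaneous)

dG = 518.3285 kJ, non-spontaneous


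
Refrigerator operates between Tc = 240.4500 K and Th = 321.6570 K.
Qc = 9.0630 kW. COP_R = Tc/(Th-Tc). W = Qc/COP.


COP = 240.4500 / 81.2070 = 2.9610
W = 9.0630 / 2.9610 = 3.0608 kW

COP = 2.9610, W = 3.0608 kW


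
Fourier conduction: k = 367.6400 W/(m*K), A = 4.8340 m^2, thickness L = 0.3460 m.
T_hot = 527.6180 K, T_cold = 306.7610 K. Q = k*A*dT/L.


dT = 220.8570 K
Q = 367.6400 * 4.8340 * 220.8570 / 0.3460 = 1134395.4433 W

1134395.4433 W


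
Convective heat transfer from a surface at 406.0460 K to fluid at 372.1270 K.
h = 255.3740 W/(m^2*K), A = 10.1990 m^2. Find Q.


dT = 33.9190 K
Q = 255.3740 * 10.1990 * 33.9190 = 88344.0512 W

88344.0512 W


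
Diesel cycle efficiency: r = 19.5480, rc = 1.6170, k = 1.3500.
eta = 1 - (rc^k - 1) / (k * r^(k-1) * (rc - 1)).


r^(k-1) = 2.8306
rc^k = 1.9132
eta = 0.6127 = 61.2691%

61.2691%


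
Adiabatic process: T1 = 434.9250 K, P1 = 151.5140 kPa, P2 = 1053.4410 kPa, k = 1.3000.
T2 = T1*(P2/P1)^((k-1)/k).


(k-1)/k = 0.2308
(P2/P1)^exp = 1.5644
T2 = 434.9250 * 1.5644 = 680.3907 K

680.3907 K


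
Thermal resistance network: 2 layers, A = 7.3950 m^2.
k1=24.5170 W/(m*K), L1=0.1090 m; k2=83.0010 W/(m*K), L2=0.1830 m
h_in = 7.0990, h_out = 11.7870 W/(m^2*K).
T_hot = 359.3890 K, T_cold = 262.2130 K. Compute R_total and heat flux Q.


R_conv_in = 1/(7.0990*7.3950) = 0.0190
R_1 = 0.1090/(24.5170*7.3950) = 0.0006
R_2 = 0.1830/(83.0010*7.3950) = 0.0003
R_conv_out = 1/(11.7870*7.3950) = 0.0115
R_total = 0.0314 K/W
Q = 97.1760 / 0.0314 = 3092.7548 W

R_total = 0.0314 K/W, Q = 3092.7548 W


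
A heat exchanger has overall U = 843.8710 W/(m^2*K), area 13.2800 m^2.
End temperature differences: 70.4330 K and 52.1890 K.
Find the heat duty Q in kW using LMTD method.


LMTD = 60.8559 K
Q = 843.8710 * 13.2800 * 60.8559 = 681988.1508 W = 681.9882 kW

681.9882 kW


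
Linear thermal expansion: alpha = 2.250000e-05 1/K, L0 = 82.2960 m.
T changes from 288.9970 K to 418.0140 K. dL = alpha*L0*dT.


dT = 129.0170 K
dL = 2.250000e-05 * 82.2960 * 129.0170 = 0.238896 m
L_final = 82.534896 m

dL = 0.238896 m


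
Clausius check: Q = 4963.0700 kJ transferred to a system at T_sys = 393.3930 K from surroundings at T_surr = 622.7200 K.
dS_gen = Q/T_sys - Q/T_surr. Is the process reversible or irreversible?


dS_sys = 4963.0700/393.3930 = 12.6161 kJ/K
dS_surr = -4963.0700/622.7200 = -7.9700 kJ/K
dS_gen = 12.6161 - 7.9700 = 4.6461 kJ/K (irreversible)

dS_gen = 4.6461 kJ/K, irreversible


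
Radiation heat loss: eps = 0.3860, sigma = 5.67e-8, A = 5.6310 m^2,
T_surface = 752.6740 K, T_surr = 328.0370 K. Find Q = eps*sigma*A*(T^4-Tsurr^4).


T^4 = 3.2094e+11
Tsurr^4 = 1.1580e+10
Q = 0.3860 * 5.67e-8 * 5.6310 * 3.0936e+11 = 38126.2987 W

38126.2987 W


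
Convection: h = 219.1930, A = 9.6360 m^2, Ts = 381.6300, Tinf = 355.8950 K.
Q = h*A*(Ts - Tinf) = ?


dT = 25.7350 K
Q = 219.1930 * 9.6360 * 25.7350 = 54356.0194 W

54356.0194 W


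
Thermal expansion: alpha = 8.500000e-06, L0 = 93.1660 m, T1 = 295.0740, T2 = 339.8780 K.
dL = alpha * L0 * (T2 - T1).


dT = 44.8040 K
dL = 8.500000e-06 * 93.1660 * 44.8040 = 0.035481 m
L_final = 93.201481 m

dL = 0.035481 m


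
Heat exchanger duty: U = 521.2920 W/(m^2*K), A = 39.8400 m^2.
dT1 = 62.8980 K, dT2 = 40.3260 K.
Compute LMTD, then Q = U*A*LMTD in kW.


LMTD = 50.7786 K
Q = 521.2920 * 39.8400 * 50.7786 = 1054583.8932 W = 1054.5839 kW

1054.5839 kW


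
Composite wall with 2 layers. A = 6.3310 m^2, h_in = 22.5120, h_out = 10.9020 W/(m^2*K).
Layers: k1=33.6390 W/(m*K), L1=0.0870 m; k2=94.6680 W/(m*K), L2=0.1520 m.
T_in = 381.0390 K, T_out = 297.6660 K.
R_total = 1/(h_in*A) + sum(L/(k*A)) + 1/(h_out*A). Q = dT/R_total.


R_conv_in = 1/(22.5120*6.3310) = 0.0070
R_1 = 0.0870/(33.6390*6.3310) = 0.0004
R_2 = 0.1520/(94.6680*6.3310) = 0.0003
R_conv_out = 1/(10.9020*6.3310) = 0.0145
R_total = 0.0222 K/W
Q = 83.3730 / 0.0222 = 3761.1405 W

R_total = 0.0222 K/W, Q = 3761.1405 W


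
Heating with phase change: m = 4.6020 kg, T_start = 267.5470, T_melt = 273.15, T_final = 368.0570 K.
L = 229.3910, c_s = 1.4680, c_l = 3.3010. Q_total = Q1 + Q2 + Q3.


Q1 (sensible, solid) = 4.6020 * 1.4680 * 5.6030 = 37.8524 kJ
Q2 (latent) = 4.6020 * 229.3910 = 1055.6574 kJ
Q3 (sensible, liquid) = 4.6020 * 3.3010 * 94.9070 = 1441.7514 kJ
Q_total = 2535.2612 kJ

2535.2612 kJ


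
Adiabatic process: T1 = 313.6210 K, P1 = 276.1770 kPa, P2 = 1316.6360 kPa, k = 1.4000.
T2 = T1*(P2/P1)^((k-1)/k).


(k-1)/k = 0.2857
(P2/P1)^exp = 1.5624
T2 = 313.6210 * 1.5624 = 490.0032 K

490.0032 K


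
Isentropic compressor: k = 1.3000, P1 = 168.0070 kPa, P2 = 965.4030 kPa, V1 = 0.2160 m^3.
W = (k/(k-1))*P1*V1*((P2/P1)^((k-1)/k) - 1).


(k-1)/k = 0.2308
(P2/P1)^exp = 1.4971
W = 4.3333 * 168.0070 * 0.2160 * (1.4971 - 1) = 78.1664 kJ

78.1664 kJ


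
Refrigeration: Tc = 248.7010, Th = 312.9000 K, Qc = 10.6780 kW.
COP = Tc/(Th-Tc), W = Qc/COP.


COP = 248.7010 / 64.1990 = 3.8739
W = 10.6780 / 3.8739 = 2.7564 kW

COP = 3.8739, W = 2.7564 kW


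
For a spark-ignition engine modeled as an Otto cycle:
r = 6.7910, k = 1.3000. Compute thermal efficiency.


r^(k-1) = 1.7766
eta = 1 - 1/1.7766 = 0.4371 = 43.7115%

43.7115%


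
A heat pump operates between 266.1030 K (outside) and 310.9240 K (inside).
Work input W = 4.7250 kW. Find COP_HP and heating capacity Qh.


COP = 310.9240 / 44.8210 = 6.9370
Qh = 6.9370 * 4.7250 = 32.7774 kW

COP = 6.9370, Qh = 32.7774 kW


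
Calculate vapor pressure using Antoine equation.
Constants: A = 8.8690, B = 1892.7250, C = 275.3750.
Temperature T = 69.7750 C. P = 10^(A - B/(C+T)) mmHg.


C+T = 345.1500
B/(C+T) = 5.4838
log10(P) = 8.8690 - 5.4838 = 3.3852
P = 10^3.3852 = 2427.8667 mmHg

2427.8667 mmHg


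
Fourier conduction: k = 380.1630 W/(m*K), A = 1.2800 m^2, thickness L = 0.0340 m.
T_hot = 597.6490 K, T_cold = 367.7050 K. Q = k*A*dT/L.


dT = 229.9440 K
Q = 380.1630 * 1.2800 * 229.9440 / 0.0340 = 3290962.8564 W

3290962.8564 W


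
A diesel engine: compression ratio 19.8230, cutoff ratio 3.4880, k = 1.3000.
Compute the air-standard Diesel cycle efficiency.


r^(k-1) = 2.4499
rc^k = 5.0740
eta = 0.4859 = 48.5867%

48.5867%


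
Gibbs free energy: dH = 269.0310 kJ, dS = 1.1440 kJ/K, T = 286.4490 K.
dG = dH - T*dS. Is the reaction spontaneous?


T*dS = 286.4490 * 1.1440 = 327.6977 kJ
dG = 269.0310 - 327.6977 = -58.6667 kJ (spontaneous)

dG = -58.6667 kJ, spontaneous


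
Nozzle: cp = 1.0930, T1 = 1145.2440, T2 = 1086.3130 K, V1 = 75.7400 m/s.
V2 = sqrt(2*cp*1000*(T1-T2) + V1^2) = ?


dT = 58.9310 K
2*cp*1000*dT = 128823.1660
V1^2 = 5736.5476
V2 = sqrt(134559.7136) = 366.8238 m/s

366.8238 m/s


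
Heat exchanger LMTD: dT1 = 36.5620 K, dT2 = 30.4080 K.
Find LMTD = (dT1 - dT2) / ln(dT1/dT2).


dT1/dT2 = 1.2024
ln(dT1/dT2) = 0.1843
LMTD = 6.1540 / 0.1843 = 33.3905 K

33.3905 K


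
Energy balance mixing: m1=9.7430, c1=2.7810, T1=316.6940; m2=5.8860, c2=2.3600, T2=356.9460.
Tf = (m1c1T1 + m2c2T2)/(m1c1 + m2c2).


num = 13539.2362
den = 40.9862
Tf = 330.3361 K

330.3361 K


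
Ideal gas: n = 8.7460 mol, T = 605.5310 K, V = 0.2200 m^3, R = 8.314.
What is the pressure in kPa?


P = nRT/V = 8.7460 * 8.314 * 605.5310 / 0.2200
= 44030.7289 / 0.2200 = 200139.6767 Pa = 200.1397 kPa

200.1397 kPa


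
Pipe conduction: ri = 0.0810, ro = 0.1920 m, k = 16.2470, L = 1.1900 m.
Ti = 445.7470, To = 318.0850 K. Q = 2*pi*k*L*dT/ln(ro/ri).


dT = 127.6620 K
ln(ro/ri) = 0.8630
Q = 2*pi*16.2470*1.1900*127.6620 / 0.8630 = 17969.1528 W

17969.1528 W


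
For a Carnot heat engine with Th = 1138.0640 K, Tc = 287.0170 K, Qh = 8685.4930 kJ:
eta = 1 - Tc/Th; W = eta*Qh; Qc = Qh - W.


eta = 1 - 287.0170/1138.0640 = 0.7478
W = 0.7478 * 8685.4930 = 6495.0326 kJ
Qc = 8685.4930 - 6495.0326 = 2190.4604 kJ

eta = 74.7802%, W = 6495.0326 kJ, Qc = 2190.4604 kJ


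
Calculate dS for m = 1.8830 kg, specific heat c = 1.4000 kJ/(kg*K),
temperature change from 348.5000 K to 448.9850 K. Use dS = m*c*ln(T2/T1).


T2/T1 = 1.2883
ln(T2/T1) = 0.2534
dS = 1.8830 * 1.4000 * 0.2534 = 0.6679 kJ/K

0.6679 kJ/K


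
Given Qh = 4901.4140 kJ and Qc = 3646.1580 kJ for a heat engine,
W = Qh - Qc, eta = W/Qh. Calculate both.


W = 4901.4140 - 3646.1580 = 1255.2560 kJ
eta = 1255.2560 / 4901.4140 = 0.2561 = 25.6101%

W = 1255.2560 kJ, eta = 25.6101%


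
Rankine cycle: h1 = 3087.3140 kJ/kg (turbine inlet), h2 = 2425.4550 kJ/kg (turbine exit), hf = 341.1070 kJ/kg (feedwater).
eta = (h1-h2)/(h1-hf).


W = 661.8590 kJ/kg
Q_in = 2746.2070 kJ/kg
eta = 0.2410 = 24.1008%

eta = 24.1008%


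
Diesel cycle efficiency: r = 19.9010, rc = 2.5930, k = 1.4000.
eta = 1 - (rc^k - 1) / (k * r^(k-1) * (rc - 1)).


r^(k-1) = 3.3079
rc^k = 3.7960
eta = 0.6210 = 62.1000%

62.1000%


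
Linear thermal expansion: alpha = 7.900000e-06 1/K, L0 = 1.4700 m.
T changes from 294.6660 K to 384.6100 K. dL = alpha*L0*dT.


dT = 89.9440 K
dL = 7.900000e-06 * 1.4700 * 89.9440 = 0.001045 m
L_final = 1.471045 m

dL = 0.001045 m


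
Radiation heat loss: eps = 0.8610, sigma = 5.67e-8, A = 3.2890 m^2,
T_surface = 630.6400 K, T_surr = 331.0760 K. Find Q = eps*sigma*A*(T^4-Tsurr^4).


T^4 = 1.5817e+11
Tsurr^4 = 1.2015e+10
Q = 0.8610 * 5.67e-8 * 3.2890 * 1.4616e+11 = 23467.5054 W

23467.5054 W


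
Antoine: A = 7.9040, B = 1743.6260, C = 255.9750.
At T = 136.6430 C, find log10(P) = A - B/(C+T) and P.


C+T = 392.6180
B/(C+T) = 4.4410
log10(P) = 7.9040 - 4.4410 = 3.4630
P = 10^3.4630 = 2903.8615 mmHg

2903.8615 mmHg


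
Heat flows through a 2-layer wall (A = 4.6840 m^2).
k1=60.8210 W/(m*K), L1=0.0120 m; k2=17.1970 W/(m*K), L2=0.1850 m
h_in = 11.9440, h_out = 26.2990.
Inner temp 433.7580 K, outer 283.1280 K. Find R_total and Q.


R_conv_in = 1/(11.9440*4.6840) = 0.0179
R_1 = 0.0120/(60.8210*4.6840) = 4.2122e-05
R_2 = 0.1850/(17.1970*4.6840) = 0.0023
R_conv_out = 1/(26.2990*4.6840) = 0.0081
R_total = 0.0283 K/W
Q = 150.6300 / 0.0283 = 5316.7551 W

R_total = 0.0283 K/W, Q = 5316.7551 W


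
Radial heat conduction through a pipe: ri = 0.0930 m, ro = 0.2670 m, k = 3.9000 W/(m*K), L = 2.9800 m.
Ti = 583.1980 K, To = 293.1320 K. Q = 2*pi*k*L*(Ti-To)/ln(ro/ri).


dT = 290.0660 K
ln(ro/ri) = 1.0546
Q = 2*pi*3.9000*2.9800*290.0660 / 1.0546 = 20083.9695 W

20083.9695 W


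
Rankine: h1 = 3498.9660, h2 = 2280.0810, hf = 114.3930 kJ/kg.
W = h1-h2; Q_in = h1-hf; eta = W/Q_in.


W = 1218.8850 kJ/kg
Q_in = 3384.5730 kJ/kg
eta = 0.3601 = 36.0130%

eta = 36.0130%


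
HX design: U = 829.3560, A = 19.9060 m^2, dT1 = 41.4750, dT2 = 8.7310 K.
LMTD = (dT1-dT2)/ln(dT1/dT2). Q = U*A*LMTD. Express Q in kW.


LMTD = 21.0138 K
Q = 829.3560 * 19.9060 * 21.0138 = 346920.9103 W = 346.9209 kW

346.9209 kW


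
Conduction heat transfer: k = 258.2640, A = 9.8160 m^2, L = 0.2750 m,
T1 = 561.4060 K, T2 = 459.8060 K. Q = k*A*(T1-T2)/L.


dT = 101.6000 K
Q = 258.2640 * 9.8160 * 101.6000 / 0.2750 = 936611.3945 W

936611.3945 W


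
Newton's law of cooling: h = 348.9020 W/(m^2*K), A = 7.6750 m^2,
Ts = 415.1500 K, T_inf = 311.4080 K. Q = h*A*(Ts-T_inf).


dT = 103.7420 K
Q = 348.9020 * 7.6750 * 103.7420 = 277802.6981 W

277802.6981 W


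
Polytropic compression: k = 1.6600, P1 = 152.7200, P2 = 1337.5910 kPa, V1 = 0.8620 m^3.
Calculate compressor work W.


(k-1)/k = 0.3976
(P2/P1)^exp = 2.3697
W = 2.5152 * 152.7200 * 0.8620 * (2.3697 - 1) = 453.5283 kJ

453.5283 kJ


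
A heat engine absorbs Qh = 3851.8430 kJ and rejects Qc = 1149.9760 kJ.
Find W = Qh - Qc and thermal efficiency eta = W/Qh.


W = 3851.8430 - 1149.9760 = 2701.8670 kJ
eta = 2701.8670 / 3851.8430 = 0.7014 = 70.1448%

W = 2701.8670 kJ, eta = 70.1448%


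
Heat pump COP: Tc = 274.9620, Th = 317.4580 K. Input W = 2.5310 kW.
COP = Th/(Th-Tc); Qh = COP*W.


COP = 317.4580 / 42.4960 = 7.4703
Qh = 7.4703 * 2.5310 = 18.9073 kW

COP = 7.4703, Qh = 18.9073 kW


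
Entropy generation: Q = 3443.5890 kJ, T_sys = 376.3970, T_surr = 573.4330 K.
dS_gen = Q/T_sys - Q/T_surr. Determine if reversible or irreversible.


dS_sys = 3443.5890/376.3970 = 9.1488 kJ/K
dS_surr = -3443.5890/573.4330 = -6.0052 kJ/K
dS_gen = 9.1488 - 6.0052 = 3.1436 kJ/K (irreversible)

dS_gen = 3.1436 kJ/K, irreversible


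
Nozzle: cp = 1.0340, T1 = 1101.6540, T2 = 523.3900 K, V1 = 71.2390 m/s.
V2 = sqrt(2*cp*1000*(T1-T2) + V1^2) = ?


dT = 578.2640 K
2*cp*1000*dT = 1195849.9520
V1^2 = 5074.9951
V2 = sqrt(1200924.9471) = 1095.8672 m/s

1095.8672 m/s


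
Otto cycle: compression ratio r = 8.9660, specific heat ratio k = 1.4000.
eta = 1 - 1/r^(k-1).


r^(k-1) = 2.4046
eta = 1 - 1/2.4046 = 0.5841 = 58.4127%

58.4127%


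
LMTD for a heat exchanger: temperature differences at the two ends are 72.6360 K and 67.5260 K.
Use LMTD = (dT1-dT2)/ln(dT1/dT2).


dT1/dT2 = 1.0757
ln(dT1/dT2) = 0.0729
LMTD = 5.1100 / 0.0729 = 70.0499 K

70.0499 K


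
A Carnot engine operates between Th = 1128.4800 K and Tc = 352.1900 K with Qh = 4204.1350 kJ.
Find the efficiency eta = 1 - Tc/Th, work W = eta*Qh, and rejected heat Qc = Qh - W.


eta = 1 - 352.1900/1128.4800 = 0.6879
W = 0.6879 * 4204.1350 = 2892.0565 kJ
Qc = 4204.1350 - 2892.0565 = 1312.0785 kJ

eta = 68.7908%, W = 2892.0565 kJ, Qc = 1312.0785 kJ


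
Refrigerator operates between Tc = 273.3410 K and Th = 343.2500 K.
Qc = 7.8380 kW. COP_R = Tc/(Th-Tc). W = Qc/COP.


COP = 273.3410 / 69.9090 = 3.9100
W = 7.8380 / 3.9100 = 2.0046 kW

COP = 3.9100, W = 2.0046 kW


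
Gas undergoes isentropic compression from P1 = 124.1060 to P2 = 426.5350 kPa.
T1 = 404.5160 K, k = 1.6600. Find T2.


(k-1)/k = 0.3976
(P2/P1)^exp = 1.6337
T2 = 404.5160 * 1.6337 = 660.8585 K

660.8585 K


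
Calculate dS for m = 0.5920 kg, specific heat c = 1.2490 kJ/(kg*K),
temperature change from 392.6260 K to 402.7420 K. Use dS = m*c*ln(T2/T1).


T2/T1 = 1.0258
ln(T2/T1) = 0.0254
dS = 0.5920 * 1.2490 * 0.0254 = 0.0188 kJ/K

0.0188 kJ/K


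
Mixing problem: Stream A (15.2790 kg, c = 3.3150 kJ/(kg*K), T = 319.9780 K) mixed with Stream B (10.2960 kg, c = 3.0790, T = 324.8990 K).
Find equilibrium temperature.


num = 26506.5969
den = 82.3513
Tf = 321.8724 K

321.8724 K


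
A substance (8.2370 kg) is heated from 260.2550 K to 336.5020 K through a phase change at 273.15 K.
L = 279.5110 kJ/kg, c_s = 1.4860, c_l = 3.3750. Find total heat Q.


Q1 (sensible, solid) = 8.2370 * 1.4860 * 12.8950 = 157.8371 kJ
Q2 (latent) = 8.2370 * 279.5110 = 2302.3321 kJ
Q3 (sensible, liquid) = 8.2370 * 3.3750 * 63.3520 = 1761.1777 kJ
Q_total = 4221.3469 kJ

4221.3469 kJ


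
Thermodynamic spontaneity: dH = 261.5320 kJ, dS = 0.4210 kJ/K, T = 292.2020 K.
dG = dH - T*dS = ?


T*dS = 292.2020 * 0.4210 = 123.0170 kJ
dG = 261.5320 - 123.0170 = 138.5150 kJ (non-spontaneous)

dG = 138.5150 kJ, non-spontaneous


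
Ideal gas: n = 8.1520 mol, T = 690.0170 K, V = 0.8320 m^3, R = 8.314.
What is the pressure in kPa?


P = nRT/V = 8.1520 * 8.314 * 690.0170 / 0.8320
= 46766.4045 / 0.8320 = 56209.6208 Pa = 56.2096 kPa

56.2096 kPa


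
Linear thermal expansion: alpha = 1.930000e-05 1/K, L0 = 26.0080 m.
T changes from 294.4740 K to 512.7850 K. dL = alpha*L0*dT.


dT = 218.3110 K
dL = 1.930000e-05 * 26.0080 * 218.3110 = 0.109582 m
L_final = 26.117582 m

dL = 0.109582 m


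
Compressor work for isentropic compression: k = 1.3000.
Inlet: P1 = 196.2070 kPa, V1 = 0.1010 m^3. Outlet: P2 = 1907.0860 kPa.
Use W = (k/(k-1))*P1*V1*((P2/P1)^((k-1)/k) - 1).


(k-1)/k = 0.2308
(P2/P1)^exp = 1.6901
W = 4.3333 * 196.2070 * 0.1010 * (1.6901 - 1) = 59.2639 kJ

59.2639 kJ


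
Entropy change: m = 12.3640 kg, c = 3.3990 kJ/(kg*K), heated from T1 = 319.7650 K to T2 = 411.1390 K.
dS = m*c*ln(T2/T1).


T2/T1 = 1.2858
ln(T2/T1) = 0.2513
dS = 12.3640 * 3.3990 * 0.2513 = 10.5628 kJ/K

10.5628 kJ/K


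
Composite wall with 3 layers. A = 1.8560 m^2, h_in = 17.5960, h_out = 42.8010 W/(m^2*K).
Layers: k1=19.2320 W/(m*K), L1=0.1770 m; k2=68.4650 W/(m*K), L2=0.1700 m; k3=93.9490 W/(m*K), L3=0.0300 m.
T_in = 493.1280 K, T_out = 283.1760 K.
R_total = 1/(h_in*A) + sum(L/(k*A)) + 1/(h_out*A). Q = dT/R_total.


R_conv_in = 1/(17.5960*1.8560) = 0.0306
R_1 = 0.1770/(19.2320*1.8560) = 0.0050
R_2 = 0.1700/(68.4650*1.8560) = 0.0013
R_3 = 0.0300/(93.9490*1.8560) = 0.0002
R_conv_out = 1/(42.8010*1.8560) = 0.0126
R_total = 0.0497 K/W
Q = 209.9520 / 0.0497 = 4226.3293 W

R_total = 0.0497 K/W, Q = 4226.3293 W


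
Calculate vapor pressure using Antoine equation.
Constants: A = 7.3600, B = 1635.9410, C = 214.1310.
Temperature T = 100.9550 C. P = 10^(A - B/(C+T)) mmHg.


C+T = 315.0860
B/(C+T) = 5.1920
log10(P) = 7.3600 - 5.1920 = 2.1680
P = 10^2.1680 = 147.2157 mmHg

147.2157 mmHg


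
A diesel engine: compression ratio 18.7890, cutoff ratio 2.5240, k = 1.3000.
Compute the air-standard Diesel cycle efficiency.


r^(k-1) = 2.4109
rc^k = 3.3321
eta = 0.5117 = 51.1747%

51.1747%


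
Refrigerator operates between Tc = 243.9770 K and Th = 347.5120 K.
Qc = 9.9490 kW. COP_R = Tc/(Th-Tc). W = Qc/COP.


COP = 243.9770 / 103.5350 = 2.3565
W = 9.9490 / 2.3565 = 4.2220 kW

COP = 2.3565, W = 4.2220 kW


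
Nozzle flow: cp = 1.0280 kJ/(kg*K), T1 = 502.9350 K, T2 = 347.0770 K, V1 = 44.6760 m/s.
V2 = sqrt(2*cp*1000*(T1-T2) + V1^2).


dT = 155.8580 K
2*cp*1000*dT = 320444.0480
V1^2 = 1995.9450
V2 = sqrt(322439.9930) = 567.8380 m/s

567.8380 m/s


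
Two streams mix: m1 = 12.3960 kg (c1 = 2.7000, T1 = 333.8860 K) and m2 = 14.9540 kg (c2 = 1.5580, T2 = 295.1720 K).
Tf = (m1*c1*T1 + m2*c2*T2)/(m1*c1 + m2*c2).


num = 18051.9126
den = 56.7675
Tf = 317.9971 K

317.9971 K


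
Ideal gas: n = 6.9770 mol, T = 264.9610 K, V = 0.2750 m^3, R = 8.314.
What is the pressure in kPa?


P = nRT/V = 6.9770 * 8.314 * 264.9610 / 0.2750
= 15369.5339 / 0.2750 = 55889.2142 Pa = 55.8892 kPa

55.8892 kPa


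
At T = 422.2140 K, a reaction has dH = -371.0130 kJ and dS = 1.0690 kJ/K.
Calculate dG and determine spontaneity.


T*dS = 422.2140 * 1.0690 = 451.3468 kJ
dG = -371.0130 - 451.3468 = -822.3598 kJ (spontaneous)

dG = -822.3598 kJ, spontaneous


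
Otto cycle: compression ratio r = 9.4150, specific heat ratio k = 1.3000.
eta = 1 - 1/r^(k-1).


r^(k-1) = 1.9595
eta = 1 - 1/1.9595 = 0.4897 = 48.9667%

48.9667%


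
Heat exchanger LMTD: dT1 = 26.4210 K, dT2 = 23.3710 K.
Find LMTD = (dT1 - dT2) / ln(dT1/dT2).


dT1/dT2 = 1.1305
ln(dT1/dT2) = 0.1227
LMTD = 3.0500 / 0.1227 = 24.8648 K

24.8648 K


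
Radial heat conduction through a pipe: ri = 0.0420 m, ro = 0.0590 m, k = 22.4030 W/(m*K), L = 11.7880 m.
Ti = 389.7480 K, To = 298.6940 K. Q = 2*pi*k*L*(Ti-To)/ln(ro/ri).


dT = 91.0540 K
ln(ro/ri) = 0.3399
Q = 2*pi*22.4030*11.7880*91.0540 / 0.3399 = 444544.4069 W

444544.4069 W


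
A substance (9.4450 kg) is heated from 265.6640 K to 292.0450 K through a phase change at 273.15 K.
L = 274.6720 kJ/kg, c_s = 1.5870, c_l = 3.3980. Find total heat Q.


Q1 (sensible, solid) = 9.4450 * 1.5870 * 7.4860 = 112.2093 kJ
Q2 (latent) = 9.4450 * 274.6720 = 2594.2770 kJ
Q3 (sensible, liquid) = 9.4450 * 3.3980 * 18.8950 = 606.4182 kJ
Q_total = 3312.9045 kJ

3312.9045 kJ


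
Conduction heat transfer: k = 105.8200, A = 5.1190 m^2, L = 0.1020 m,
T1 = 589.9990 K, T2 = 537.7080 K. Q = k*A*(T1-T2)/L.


dT = 52.2910 K
Q = 105.8200 * 5.1190 * 52.2910 / 0.1020 = 277702.4186 W

277702.4186 W


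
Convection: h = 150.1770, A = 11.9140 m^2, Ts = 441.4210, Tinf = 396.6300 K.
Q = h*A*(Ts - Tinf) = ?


dT = 44.7910 K
Q = 150.1770 * 11.9140 * 44.7910 = 80140.4504 W

80140.4504 W


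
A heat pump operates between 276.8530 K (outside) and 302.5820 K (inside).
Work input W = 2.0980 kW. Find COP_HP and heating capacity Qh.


COP = 302.5820 / 25.7290 = 11.7603
Qh = 11.7603 * 2.0980 = 24.6732 kW

COP = 11.7603, Qh = 24.6732 kW


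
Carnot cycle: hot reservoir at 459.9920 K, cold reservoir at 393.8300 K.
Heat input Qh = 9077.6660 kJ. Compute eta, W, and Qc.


eta = 1 - 393.8300/459.9920 = 0.1438
W = 0.1438 * 9077.6660 = 1305.6674 kJ
Qc = 9077.6660 - 1305.6674 = 7771.9986 kJ

eta = 14.3833%, W = 1305.6674 kJ, Qc = 7771.9986 kJ


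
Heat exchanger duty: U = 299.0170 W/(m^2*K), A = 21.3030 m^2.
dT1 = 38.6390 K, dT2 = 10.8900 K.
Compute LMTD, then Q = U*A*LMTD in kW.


LMTD = 21.9114 K
Q = 299.0170 * 21.3030 * 21.9114 = 139574.8554 W = 139.5749 kW

139.5749 kW


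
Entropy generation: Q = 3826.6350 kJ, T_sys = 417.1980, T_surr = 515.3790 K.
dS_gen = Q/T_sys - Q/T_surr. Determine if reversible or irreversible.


dS_sys = 3826.6350/417.1980 = 9.1722 kJ/K
dS_surr = -3826.6350/515.3790 = -7.4249 kJ/K
dS_gen = 9.1722 - 7.4249 = 1.7473 kJ/K (irreversible)

dS_gen = 1.7473 kJ/K, irreversible


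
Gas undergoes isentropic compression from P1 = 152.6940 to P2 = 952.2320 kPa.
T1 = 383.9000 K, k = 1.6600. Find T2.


(k-1)/k = 0.3976
(P2/P1)^exp = 2.0704
T2 = 383.9000 * 2.0704 = 794.8240 K

794.8240 K


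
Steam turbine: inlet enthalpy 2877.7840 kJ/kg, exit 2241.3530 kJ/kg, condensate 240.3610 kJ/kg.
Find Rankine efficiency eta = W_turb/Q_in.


W = 636.4310 kJ/kg
Q_in = 2637.4230 kJ/kg
eta = 0.2413 = 24.1308%

eta = 24.1308%


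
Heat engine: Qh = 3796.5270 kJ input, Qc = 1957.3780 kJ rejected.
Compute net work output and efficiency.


W = 3796.5270 - 1957.3780 = 1839.1490 kJ
eta = 1839.1490 / 3796.5270 = 0.4844 = 48.4429%

W = 1839.1490 kJ, eta = 48.4429%


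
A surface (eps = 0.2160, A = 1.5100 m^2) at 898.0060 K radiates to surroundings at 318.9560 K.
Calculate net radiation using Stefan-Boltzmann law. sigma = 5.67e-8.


T^4 = 6.5030e+11
Tsurr^4 = 1.0350e+10
Q = 0.2160 * 5.67e-8 * 1.5100 * 6.3996e+11 = 11834.8656 W

11834.8656 W


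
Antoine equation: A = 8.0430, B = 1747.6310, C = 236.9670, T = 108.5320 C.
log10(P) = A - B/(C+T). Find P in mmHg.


C+T = 345.4990
B/(C+T) = 5.0583
log10(P) = 8.0430 - 5.0583 = 2.9847
P = 10^2.9847 = 965.4262 mmHg

965.4262 mmHg


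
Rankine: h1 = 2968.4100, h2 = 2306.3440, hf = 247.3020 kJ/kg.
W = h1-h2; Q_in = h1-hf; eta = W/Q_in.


W = 662.0660 kJ/kg
Q_in = 2721.1080 kJ/kg
eta = 0.2433 = 24.3308%

eta = 24.3308%


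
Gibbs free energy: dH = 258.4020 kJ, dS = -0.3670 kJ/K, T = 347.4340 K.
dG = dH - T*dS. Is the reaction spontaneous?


T*dS = 347.4340 * -0.3670 = -127.5083 kJ
dG = 258.4020 + 127.5083 = 385.9103 kJ (non-spontaneous)

dG = 385.9103 kJ, non-spontaneous


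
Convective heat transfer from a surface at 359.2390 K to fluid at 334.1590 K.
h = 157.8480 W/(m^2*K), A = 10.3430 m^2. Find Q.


dT = 25.0800 K
Q = 157.8480 * 10.3430 * 25.0800 = 40946.1563 W

40946.1563 W


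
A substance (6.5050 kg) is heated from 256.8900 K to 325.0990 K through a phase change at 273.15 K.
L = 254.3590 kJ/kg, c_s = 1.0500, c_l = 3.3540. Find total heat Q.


Q1 (sensible, solid) = 6.5050 * 1.0500 * 16.2600 = 111.0599 kJ
Q2 (latent) = 6.5050 * 254.3590 = 1654.6053 kJ
Q3 (sensible, liquid) = 6.5050 * 3.3540 * 51.9490 = 1133.4113 kJ
Q_total = 2899.0765 kJ

2899.0765 kJ


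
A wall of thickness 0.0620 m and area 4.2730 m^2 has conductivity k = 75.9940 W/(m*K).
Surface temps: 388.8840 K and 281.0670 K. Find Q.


dT = 107.8170 K
Q = 75.9940 * 4.2730 * 107.8170 / 0.0620 = 564686.9501 W

564686.9501 W


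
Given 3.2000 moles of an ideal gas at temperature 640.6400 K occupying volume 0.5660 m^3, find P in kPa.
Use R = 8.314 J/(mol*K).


P = nRT/V = 3.2000 * 8.314 * 640.6400 / 0.5660
= 17044.0991 / 0.5660 = 30113.2492 Pa = 30.1132 kPa

30.1132 kPa


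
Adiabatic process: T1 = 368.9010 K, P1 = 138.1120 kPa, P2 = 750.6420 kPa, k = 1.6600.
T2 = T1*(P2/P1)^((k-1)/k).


(k-1)/k = 0.3976
(P2/P1)^exp = 1.9602
T2 = 368.9010 * 1.9602 = 723.1341 K

723.1341 K


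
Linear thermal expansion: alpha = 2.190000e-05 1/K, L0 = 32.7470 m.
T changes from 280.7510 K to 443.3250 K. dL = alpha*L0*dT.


dT = 162.5740 K
dL = 2.190000e-05 * 32.7470 * 162.5740 = 0.116591 m
L_final = 32.863591 m

dL = 0.116591 m


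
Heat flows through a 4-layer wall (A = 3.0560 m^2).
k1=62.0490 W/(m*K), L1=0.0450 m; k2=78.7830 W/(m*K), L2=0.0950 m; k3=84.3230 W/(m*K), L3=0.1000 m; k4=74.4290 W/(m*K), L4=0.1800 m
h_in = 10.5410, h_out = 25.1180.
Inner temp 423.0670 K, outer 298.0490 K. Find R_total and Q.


R_conv_in = 1/(10.5410*3.0560) = 0.0310
R_1 = 0.0450/(62.0490*3.0560) = 0.0002
R_2 = 0.0950/(78.7830*3.0560) = 0.0004
R_3 = 0.1000/(84.3230*3.0560) = 0.0004
R_4 = 0.1800/(74.4290*3.0560) = 0.0008
R_conv_out = 1/(25.1180*3.0560) = 0.0130
R_total = 0.0459 K/W
Q = 125.0180 / 0.0459 = 2724.7769 W

R_total = 0.0459 K/W, Q = 2724.7769 W


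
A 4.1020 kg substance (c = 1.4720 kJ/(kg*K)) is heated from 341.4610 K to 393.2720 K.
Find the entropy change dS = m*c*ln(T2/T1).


T2/T1 = 1.1517
ln(T2/T1) = 0.1413
dS = 4.1020 * 1.4720 * 0.1413 = 0.8530 kJ/K

0.8530 kJ/K
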